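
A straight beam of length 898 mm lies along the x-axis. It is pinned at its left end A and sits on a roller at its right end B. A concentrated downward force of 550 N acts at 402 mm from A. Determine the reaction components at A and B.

ΣM about A: B_y·898 − 550·402 = 0 → B_y = 221100/898 = 246.214 ≈ 246.2 N.
ΣF_y = 0: A_y + 246.214 − 550 = 0 → A_y = 303.8 N.
ΣF_x = 0: no horizontal applied forces, so A_x = 0.

A_x = 0, A_y = 303.8 N, B_y = 246.2 N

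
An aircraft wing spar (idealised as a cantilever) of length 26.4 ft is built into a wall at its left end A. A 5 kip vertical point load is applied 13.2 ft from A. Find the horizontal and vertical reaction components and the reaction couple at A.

ΣF_x = 0: A_x = 0.
ΣF_y = 0: A_y − 5 = 0 → A_y = 5.000 kip.
ΣM about A: M_A − 5·13.2 = 0 → M_A = 66.00 kip·ft.

A_x = 0, A_y = 5.000 kip, M_A = 66.00 kip·ft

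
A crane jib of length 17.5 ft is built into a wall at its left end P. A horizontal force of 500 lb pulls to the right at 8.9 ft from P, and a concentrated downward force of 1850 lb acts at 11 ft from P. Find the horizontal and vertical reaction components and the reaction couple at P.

P_x = -500.0 lb, P_y = 1850 lb, M_P = 20350 lb·ft

ΣF_x = 0: P_x + 500 = 0 → P_x = -500.0 lb.
ΣF_y = 0: P_y − 1850 = 0 → P_y = 1850 lb.
ΣM about P: M_P − 1850·11 = 0 → M_P = 20350 lb·ft.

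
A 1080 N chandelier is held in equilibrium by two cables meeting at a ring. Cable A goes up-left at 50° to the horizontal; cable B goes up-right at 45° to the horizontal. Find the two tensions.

T_A = 766.6 N, T_B = 696.9 N

ΣF_x = 0: −T_A·cos50° + T_B·cos45° = 0 → T_B = 0.909039·T_A.
ΣF_y = 0: T_A·sin50° + T_B·sin45° = 1080.
Substitute: T_A·(0.766044 + 0.909039·0.707107) = 1080 → T_A = 766.593 ≈ 766.6 N.
Then T_B = 0.909039 × 766.593 = 696.9 N.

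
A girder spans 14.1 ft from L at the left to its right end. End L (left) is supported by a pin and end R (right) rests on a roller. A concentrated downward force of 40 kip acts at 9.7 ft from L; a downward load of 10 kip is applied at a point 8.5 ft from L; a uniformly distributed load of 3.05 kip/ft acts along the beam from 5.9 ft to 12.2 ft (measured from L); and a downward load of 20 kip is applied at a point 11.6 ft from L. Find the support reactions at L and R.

Resultant of the distributed load: 3.05 × 6.3 = 19.215 kip at 9.05 ft from L.
Moments about L: R_y·14.1 − 40·9.7 − 10·8.5 − (3.05·6.3)·9.05 − 20·11.6 = 0 → R_y = 878.89575/14.1 = 62.333 ≈ 62.33 kip.
ΣF_y = 0: L_y + 62.333 − 40 − 10 − 3.05·6.3 − 20 = 0 → L_y = 26.88 kip.
ΣF_x = 0: no horizontal applied forces, so L_x = 0.

L_x = 0, L_y = 26.88 kip, R_y = 62.33 kip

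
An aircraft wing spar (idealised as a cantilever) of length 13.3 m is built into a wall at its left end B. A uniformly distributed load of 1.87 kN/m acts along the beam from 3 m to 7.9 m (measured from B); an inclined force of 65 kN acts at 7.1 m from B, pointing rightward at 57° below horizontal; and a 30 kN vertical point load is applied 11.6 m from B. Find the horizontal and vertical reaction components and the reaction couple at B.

Resultant of the distributed load: 1.87 × 4.9 = 9.163 kN at 5.45 m from B.
ΣF_x = 0: B_x + 65·cos57° = 0 → B_x = -35.40 kN.
ΣF_y = 0: B_y − 1.87·4.9 − 65·sin57° − 30 = 0 → B_y = 93.68 kN.
ΣM about B: M_B − (1.87·4.9)·5.45 − 65·sin57°·7.1 − 30·11.6 = 0 → M_B = 785.0 kN·m.

B_x = -35.40 kN, B_y = 93.68 kN, M_B = 785.0 kN·m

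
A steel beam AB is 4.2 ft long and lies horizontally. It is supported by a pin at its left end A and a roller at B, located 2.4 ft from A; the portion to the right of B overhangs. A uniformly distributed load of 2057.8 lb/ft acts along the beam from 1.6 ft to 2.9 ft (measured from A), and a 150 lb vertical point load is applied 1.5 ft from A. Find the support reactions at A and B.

A_x = 0, A_y = 223.4 lb, B_y = 2602 lb

Resultant of the distributed load: 2057.8 × 1.3 = 2675.14 lb at 2.25 ft from A.
Moments about A: B_y·2.4 − (2057.8·1.3)·2.25 − 150·1.5 = 0 → B_y = 6244.065/2.4 = 2601.69 ≈ 2602 lb.
ΣF_y = 0: A_y + 2601.69 − 2057.8·1.3 − 150 = 0 → A_y = 223.4 lb.
ΣF_x = 0: no horizontal applied forces, so A_x = 0.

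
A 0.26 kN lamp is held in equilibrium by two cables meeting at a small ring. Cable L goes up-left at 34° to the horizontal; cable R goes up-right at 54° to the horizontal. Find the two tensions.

T_L = 0.1529 kN, T_R = 0.2157 kN

ΣF_x = 0: −T_L·cos34° + T_R·cos54° = 0 → T_R = 1.41044·T_L.
ΣF_y = 0: T_L·sin34° + T_R·sin54° = 0.26.
Substitute: T_L·(0.559193 + 1.41044·0.809017) = 0.26 → T_L = 0.152918 ≈ 0.1529 kN.
Then T_R = 1.41044 × 0.152918 = 0.2157 kN.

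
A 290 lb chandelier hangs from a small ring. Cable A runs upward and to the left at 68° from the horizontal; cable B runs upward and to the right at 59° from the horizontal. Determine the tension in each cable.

ΣF_x = 0: −T_A·cos68° + T_B·cos59° = 0 → T_B = 0.727338·T_A.
ΣF_y = 0: T_A·sin68° + T_B·sin59° = 290.
Substitute: T_A·(0.927184 + 0.727338·0.857167) = 290 → T_A = 187.02 ≈ 187.0 lb.
Then T_B = 0.727338 × 187.02 = 136.0 lb.

T_A = 187.0 lb, T_B = 136.0 lb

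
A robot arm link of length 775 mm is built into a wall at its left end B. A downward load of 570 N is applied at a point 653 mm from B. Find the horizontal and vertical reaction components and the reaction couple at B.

ΣF_x = 0: B_x = 0.
ΣF_y = 0: B_y − 570 = 0 → B_y = 570.0 N.
ΣM about B: M_B − 570·653 = 0 → M_B = 372200 N·mm.

B_x = 0, B_y = 570.0 N, M_B = 372200 N·mm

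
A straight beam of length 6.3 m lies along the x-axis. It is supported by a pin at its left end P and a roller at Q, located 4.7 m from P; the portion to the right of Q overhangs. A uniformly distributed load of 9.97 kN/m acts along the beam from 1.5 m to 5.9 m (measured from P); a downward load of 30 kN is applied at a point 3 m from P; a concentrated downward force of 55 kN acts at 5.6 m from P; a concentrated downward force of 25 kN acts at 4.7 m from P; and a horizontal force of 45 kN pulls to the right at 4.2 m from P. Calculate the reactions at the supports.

P_x = -45.00 kN, P_y = 9.653 kN, Q_y = 144.2 kN

Resultant of the distributed load: 9.97 × 4.4 = 43.868 kN at 3.7 m from P.
Moments about P: Q_y·4.7 − (9.97·4.4)·3.7 − 30·3 − 55·5.6 − 25·4.7 = 0 → Q_y = 677.8116/4.7 = 144.215 ≈ 144.2 kN.
ΣF_y = 0: P_y + 144.215 − 9.97·4.4 − 30 − 55 − 25 = 0 → P_y = 9.653 kN.
ΣF_x = 0: P_x + 45 = 0 → P_x = -45.00 kN.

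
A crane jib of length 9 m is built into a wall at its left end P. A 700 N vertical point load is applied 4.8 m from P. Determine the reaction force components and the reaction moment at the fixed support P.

ΣF_x = 0: P_x = 0.
ΣF_y = 0: P_y − 700 = 0 → P_y = 700.0 N.
ΣM about P: M_P − 700·4.8 = 0 → M_P = 3360 N·m.

P_x = 0, P_y = 700.0 N, M_P = 3360 N·m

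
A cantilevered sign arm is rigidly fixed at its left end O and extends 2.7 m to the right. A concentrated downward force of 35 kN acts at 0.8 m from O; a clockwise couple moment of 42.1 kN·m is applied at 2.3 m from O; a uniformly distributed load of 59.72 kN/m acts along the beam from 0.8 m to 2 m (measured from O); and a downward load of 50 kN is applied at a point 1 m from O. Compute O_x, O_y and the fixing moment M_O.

Resultant of the distributed load: 59.72 × 1.2 = 71.664 kN at 1.4 m from O.
ΣF_x = 0: O_x = 0.
ΣF_y = 0: O_y − 35 − 59.72·1.2 − 50 = 0 → O_y = 156.7 kN.
ΣM about O: M_O − 35·0.8 − 42.1 − (59.72·1.2)·1.4 − 50·1 = 0 → M_O = 220.4 kN·m.

O_x = 0, O_y = 156.7 kN, M_O = 220.4 kN·m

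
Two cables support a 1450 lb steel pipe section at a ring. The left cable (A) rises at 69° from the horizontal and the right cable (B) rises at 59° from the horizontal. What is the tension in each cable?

ΣF_x = 0: −T_A·cos69° + T_B·cos59° = 0 → T_B = 0.695809·T_A.
ΣF_y = 0: T_A·sin69° + T_B·sin59° = 1450.
Substitute: T_A·(0.93358 + 0.695809·0.857167) = 1450 → T_A = 947.71 ≈ 947.7 lb.
Then T_B = 0.695809 × 947.71 = 659.4 lb.

T_A = 947.7 lb, T_B = 659.4 lb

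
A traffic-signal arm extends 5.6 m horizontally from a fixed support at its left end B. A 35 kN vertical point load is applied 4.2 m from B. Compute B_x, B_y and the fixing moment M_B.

B_x = 0, B_y = 35.00 kN, M_B = 147.0 kN·m

ΣF_x = 0: B_x = 0.
ΣF_y = 0: B_y − 35 = 0 → B_y = 35.00 kN.
ΣM about B: M_B − 35·4.2 = 0 → M_B = 147.0 kN·m.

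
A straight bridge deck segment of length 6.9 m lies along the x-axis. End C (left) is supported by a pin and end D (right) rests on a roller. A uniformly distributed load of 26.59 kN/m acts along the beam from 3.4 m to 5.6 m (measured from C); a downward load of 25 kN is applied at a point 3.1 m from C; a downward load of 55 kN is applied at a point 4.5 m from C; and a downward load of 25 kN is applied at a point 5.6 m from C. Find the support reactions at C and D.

Resultant of the distributed load: 26.59 × 2.2 = 58.498 kN at 4.5 m from C.
Taking moments about C: D_y·6.9 − (26.59·2.2)·4.5 − 25·3.1 − 55·4.5 − 25·5.6 = 0 → D_y = 728.241/6.9 = 105.542 ≈ 105.5 kN.
ΣF_y = 0: C_y + 105.542 − 26.59·2.2 − 25 − 55 − 25 = 0 → C_y = 57.96 kN.
ΣF_x = 0: no horizontal applied forces, so C_x = 0.

C_x = 0, C_y = 57.96 kN, D_y = 105.5 kN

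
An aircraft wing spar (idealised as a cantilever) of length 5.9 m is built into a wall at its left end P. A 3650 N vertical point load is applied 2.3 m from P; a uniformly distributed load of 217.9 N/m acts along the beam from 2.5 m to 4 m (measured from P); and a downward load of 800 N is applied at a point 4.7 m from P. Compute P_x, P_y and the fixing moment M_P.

P_x = 0, P_y = 4777 N, M_P = 13220 N·m

Resultant of the distributed load: 217.9 × 1.5 = 326.85 N at 3.25 m from P.
ΣF_x = 0: P_x = 0.
ΣF_y = 0: P_y − 3650 − 217.9·1.5 − 800 = 0 → P_y = 4777 N.
ΣM about P: M_P − 3650·2.3 − (217.9·1.5)·3.25 − 800·4.7 = 0 → M_P = 13220 N·m.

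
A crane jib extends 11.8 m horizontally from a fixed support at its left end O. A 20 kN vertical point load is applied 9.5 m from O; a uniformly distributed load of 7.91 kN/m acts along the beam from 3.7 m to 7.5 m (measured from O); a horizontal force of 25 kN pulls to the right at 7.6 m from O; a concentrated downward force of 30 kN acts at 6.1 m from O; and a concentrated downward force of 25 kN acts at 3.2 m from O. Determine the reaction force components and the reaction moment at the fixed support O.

Resultant of the distributed load: 7.91 × 3.8 = 30.058 kN at 5.6 m from O.
ΣF_x = 0: O_x + 25 = 0 → O_x = -25.00 kN.
ΣF_y = 0: O_y − 20 − 7.91·3.8 − 30 − 25 = 0 → O_y = 105.1 kN.
ΣM about O: M_O − 20·9.5 − (7.91·3.8)·5.6 − 30·6.1 − 25·3.2 = 0 → M_O = 621.3 kN·m.

O_x = -25.00 kN, O_y = 105.1 kN, M_O = 621.3 kN·m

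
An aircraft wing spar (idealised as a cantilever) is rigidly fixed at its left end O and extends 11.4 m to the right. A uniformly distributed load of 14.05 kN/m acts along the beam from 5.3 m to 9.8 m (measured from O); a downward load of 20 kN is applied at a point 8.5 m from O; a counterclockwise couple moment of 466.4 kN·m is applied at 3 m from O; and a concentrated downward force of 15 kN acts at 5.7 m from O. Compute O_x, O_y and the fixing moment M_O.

Resultant of the distributed load: 14.05 × 4.5 = 63.225 kN at 7.55 m from O.
ΣF_x = 0: O_x = 0.
ΣF_y = 0: O_y − 14.05·4.5 − 20 − 15 = 0 → O_y = 98.23 kN.
ΣM about O: M_O − (14.05·4.5)·7.55 − 20·8.5 + 466.4 − 15·5.7 = 0 → M_O = 266.4 kN·m.

O_x = 0, O_y = 98.23 kN, M_O = 266.4 kN·m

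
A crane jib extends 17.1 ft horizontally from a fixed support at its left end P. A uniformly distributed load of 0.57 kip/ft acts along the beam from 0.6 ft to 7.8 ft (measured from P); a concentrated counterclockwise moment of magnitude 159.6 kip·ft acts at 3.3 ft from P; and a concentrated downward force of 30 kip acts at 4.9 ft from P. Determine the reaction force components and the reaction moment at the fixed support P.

Resultant of the distributed load: 0.57 × 7.2 = 4.104 kip at 4.2 ft from P.
ΣF_x = 0: P_x = 0.
ΣF_y = 0: P_y − 0.57·7.2 − 30 = 0 → P_y = 34.10 kip.
ΣM about P: M_P − (0.57·7.2)·4.2 + 159.6 − 30·4.9 = 0 → M_P = 4.637 kip·ft.

P_x = 0, P_y = 34.10 kip, M_P = 4.637 kip·ft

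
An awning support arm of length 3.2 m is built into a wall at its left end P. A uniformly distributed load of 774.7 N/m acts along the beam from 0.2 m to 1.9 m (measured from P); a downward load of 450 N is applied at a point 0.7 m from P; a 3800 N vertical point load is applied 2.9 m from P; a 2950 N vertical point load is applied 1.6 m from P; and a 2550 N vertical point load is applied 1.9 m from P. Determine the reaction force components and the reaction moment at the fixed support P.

Resultant of the distributed load: 774.7 × 1.7 = 1316.99 N at 1.05 m from P.
ΣF_x = 0: P_x = 0.
ΣF_y = 0: P_y − 774.7·1.7 − 450 − 3800 − 2950 − 2550 = 0 → P_y = 11070 N.
ΣM about P: M_P − (774.7·1.7)·1.05 − 450·0.7 − 3800·2.9 − 2950·1.6 − 2550·1.9 = 0 → M_P = 22280 N·m.

P_x = 0, P_y = 11070 N, M_P = 22280 N·m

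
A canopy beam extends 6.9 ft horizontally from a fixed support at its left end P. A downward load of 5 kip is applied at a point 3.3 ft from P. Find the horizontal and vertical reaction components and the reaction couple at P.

P_x = 0, P_y = 5.000 kip, M_P = 16.50 kip·ft

ΣF_x = 0: P_x = 0.
ΣF_y = 0: P_y − 5 = 0 → P_y = 5.000 kip.
ΣM about P: M_P − 5·3.3 = 0 → M_P = 16.50 kip·ft.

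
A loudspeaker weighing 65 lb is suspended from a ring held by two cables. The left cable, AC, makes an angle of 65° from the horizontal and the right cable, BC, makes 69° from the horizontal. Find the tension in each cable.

T_AC = 32.38 lb, T_BC = 38.19 lb

ΣF_x = 0: −T_AC·cos65° + T_BC·cos69° = 0 → T_BC = 1.17929·T_AC.
ΣF_y = 0: T_AC·sin65° + T_BC·sin69° = 65.
Substitute: T_AC·(0.906308 + 1.17929·0.93358) = 65 → T_AC = 32.3823 ≈ 32.38 lb.
Then T_BC = 1.17929 × 32.3823 = 38.19 lb.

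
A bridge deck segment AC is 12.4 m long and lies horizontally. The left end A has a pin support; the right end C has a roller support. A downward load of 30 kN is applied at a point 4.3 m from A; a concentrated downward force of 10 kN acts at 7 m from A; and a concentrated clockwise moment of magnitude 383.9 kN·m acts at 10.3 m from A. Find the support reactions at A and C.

Moments about A: C_y·12.4 − 30·4.3 − 10·7 − 383.9 = 0 → C_y = 582.9/12.4 = 47.0081 ≈ 47.01 kN.
ΣF_y = 0: A_y + 47.0081 − 30 − 10 = 0 → A_y = -7.008 kN.
ΣF_x = 0: no horizontal applied forces, so A_x = 0.

A_x = 0, A_y = -7.008 kN, C_y = 47.01 kN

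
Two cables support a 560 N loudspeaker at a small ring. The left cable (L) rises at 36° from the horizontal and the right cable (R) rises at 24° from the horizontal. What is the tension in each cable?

ΣF_x = 0: −T_L·cos36° + T_R·cos24° = 0 → T_R = 0.885579·T_L.
ΣF_y = 0: T_L·sin36° + T_R·sin24° = 560.
Substitute: T_L·(0.587785 + 0.885579·0.406737) = 560 → T_L = 590.728 ≈ 590.7 N.
Then T_R = 0.885579 × 590.728 = 523.1 N.

T_L = 590.7 N, T_R = 523.1 N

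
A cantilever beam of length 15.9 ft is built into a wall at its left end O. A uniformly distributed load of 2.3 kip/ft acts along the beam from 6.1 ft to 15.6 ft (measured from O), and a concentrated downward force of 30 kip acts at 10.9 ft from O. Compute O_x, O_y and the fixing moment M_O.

Resultant of the distributed load: 2.3 × 9.5 = 21.85 kip at 10.85 ft from O.
ΣF_x = 0: O_x = 0.
ΣF_y = 0: O_y − 2.3·9.5 − 30 = 0 → O_y = 51.85 kip.
ΣM about O: M_O − (2.3·9.5)·10.85 − 30·10.9 = 0 → M_O = 564.1 kip·ft.

O_x = 0, O_y = 51.85 kip, M_O = 564.1 kip·ft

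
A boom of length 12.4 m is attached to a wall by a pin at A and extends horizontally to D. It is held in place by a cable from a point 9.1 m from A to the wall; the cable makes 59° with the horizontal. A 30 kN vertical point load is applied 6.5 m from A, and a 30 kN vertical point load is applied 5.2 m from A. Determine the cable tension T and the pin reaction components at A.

T = 45.00 kN, A_x = 23.18 kN, A_y = 21.43 kN

ΣM about A: T·sin59°·9.1 − 30·6.5 − 30·5.2 = 0 → T = 351/(9.1·0.857167) = 44.9987 ≈ 45.00 kN.
ΣF_x = 0: A_x − T·cos59° = 0 → A_x = 44.9987 × 0.515038 = 23.18 kN.
ΣF_y = 0: A_y + T·sin59° − 30 − 30 = 0 → A_y = 60 − 44.9987 × 0.857167 = 21.43 kN.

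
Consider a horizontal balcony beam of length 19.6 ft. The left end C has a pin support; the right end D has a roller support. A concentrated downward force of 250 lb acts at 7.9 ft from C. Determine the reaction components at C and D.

C_x = 0, C_y = 149.2 lb, D_y = 100.8 lb

ΣM about C: D_y·19.6 − 250·7.9 = 0 → D_y = 1975/19.6 = 100.765 ≈ 100.8 lb.
ΣF_y = 0: C_y + 100.765 − 250 = 0 → C_y = 149.2 lb.
ΣF_x = 0: no horizontal applied forces, so C_x = 0.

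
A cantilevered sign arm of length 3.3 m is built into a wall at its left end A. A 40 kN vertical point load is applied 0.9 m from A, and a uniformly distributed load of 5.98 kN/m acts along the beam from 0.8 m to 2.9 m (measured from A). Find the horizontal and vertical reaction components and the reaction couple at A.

A_x = 0, A_y = 52.56 kN, M_A = 59.23 kN·m

Resultant of the distributed load: 5.98 × 2.1 = 12.558 kN at 1.85 m from A.
ΣF_x = 0: A_x = 0.
ΣF_y = 0: A_y − 40 − 5.98·2.1 = 0 → A_y = 52.56 kN.
ΣM about A: M_A − 40·0.9 − (5.98·2.1)·1.85 = 0 → M_A = 59.23 kN·m.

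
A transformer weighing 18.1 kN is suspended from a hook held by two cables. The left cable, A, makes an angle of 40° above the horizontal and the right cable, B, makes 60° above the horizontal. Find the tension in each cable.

T_A = 9.190 kN, T_B = 14.08 kN

ΣF_x = 0: −T_A·cos40° + T_B·cos60° = 0 → T_B = 1.53209·T_A.
ΣF_y = 0: T_A·sin40° + T_B·sin60° = 18.1.
Substitute: T_A·(0.642788 + 1.53209·0.866025) = 18.1 → T_A = 9.18961 ≈ 9.190 kN.
Then T_B = 1.53209 × 9.18961 = 14.08 kN.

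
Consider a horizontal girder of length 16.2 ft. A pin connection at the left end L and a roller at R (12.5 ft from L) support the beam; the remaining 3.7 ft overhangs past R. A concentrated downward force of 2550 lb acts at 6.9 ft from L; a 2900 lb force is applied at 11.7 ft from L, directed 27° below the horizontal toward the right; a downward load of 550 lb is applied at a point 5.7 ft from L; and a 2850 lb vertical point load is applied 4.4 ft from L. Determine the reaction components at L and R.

Moments about L: R_y·12.5 − 2550·6.9 − 2900·sin27°·11.7 − 550·5.7 − 2850·4.4 = 0 → R_y = 48673.9/12.5 = 3893.91 ≈ 3894 lb.
ΣF_y = 0: L_y + 3893.91 − 2550 − 2900·sin27° − 550 − 2850 = 0 → L_y = 3373 lb.
ΣF_x = 0: L_x + 2900·cos27° = 0 → L_x = -2584 lb.

L_x = -2584 lb, L_y = 3373 lb, R_y = 3894 lb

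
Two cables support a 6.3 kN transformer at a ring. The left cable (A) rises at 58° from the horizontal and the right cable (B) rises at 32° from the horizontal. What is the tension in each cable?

ΣF_x = 0: −T_A·cos58° + T_B·cos32° = 0 → T_B = 0.624869·T_A.
ΣF_y = 0: T_A·sin58° + T_B·sin32° = 6.3.
Substitute: T_A·(0.848048 + 0.624869·0.529919) = 6.3 → T_A = 5.34271 ≈ 5.343 kN.
Then T_B = 0.624869 × 5.34271 = 3.338 kN.

T_A = 5.343 kN, T_B = 3.338 kN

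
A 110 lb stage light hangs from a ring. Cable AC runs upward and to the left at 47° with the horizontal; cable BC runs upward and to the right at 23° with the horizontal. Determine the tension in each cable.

T_AC = 107.8 lb, T_BC = 79.83 lb

ΣF_x = 0: −T_AC·cos47° + T_BC·cos23° = 0 → T_BC = 0.740896·T_AC.
ΣF_y = 0: T_AC·sin47° + T_BC·sin23° = 110.
Substitute: T_AC·(0.731354 + 0.740896·0.390731) = 110 → T_AC = 107.754 ≈ 107.8 lb.
Then T_BC = 0.740896 × 107.754 = 79.83 lb.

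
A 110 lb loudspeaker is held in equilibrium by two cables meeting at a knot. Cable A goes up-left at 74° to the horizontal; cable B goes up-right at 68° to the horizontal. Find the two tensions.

T_A = 66.93 lb, T_B = 49.25 lb

ΣF_x = 0: −T_A·cos74° + T_B·cos68° = 0 → T_B = 0.735805·T_A.
ΣF_y = 0: T_A·sin74° + T_B·sin68° = 110.
Substitute: T_A·(0.961262 + 0.735805·0.927184) = 110 → T_A = 66.9308 ≈ 66.93 lb.
Then T_B = 0.735805 × 66.9308 = 49.25 lb.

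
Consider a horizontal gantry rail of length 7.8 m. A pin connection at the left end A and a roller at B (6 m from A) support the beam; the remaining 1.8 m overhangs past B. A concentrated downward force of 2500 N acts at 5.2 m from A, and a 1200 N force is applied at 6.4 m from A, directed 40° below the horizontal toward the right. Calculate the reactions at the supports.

ΣM about A: B_y·6 − 2500·5.2 − 1200·sin40°·6.4 = 0 → B_y = 17936.6/6 = 2989.43 ≈ 2989 N.
ΣF_y = 0: A_y + 2989.43 − 2500 − 1200·sin40° = 0 → A_y = 281.9 N.
ΣF_x = 0: A_x + 1200·cos40° = 0 → A_x = -919.3 N.

A_x = -919.3 N, A_y = 281.9 N, B_y = 2989 N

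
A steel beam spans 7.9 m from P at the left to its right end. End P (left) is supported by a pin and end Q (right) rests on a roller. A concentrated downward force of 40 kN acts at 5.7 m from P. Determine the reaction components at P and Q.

Moments about P: Q_y·7.9 − 40·5.7 = 0 → Q_y = 228/7.9 = 28.8608 ≈ 28.86 kN.
ΣF_y = 0: P_y + 28.8608 − 40 = 0 → P_y = 11.14 kN.
ΣF_x = 0: no horizontal applied forces, so P_x = 0.

P_x = 0, P_y = 11.14 kN, Q_y = 28.86 kN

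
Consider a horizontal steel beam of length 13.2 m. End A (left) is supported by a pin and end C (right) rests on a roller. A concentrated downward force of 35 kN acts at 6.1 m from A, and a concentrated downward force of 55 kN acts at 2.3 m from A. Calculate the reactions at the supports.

Taking moments about A: C_y·13.2 − 35·6.1 − 55·2.3 = 0 → C_y = 340/13.2 = 25.7576 ≈ 25.76 kN.
ΣF_y = 0: A_y + 25.7576 − 35 − 55 = 0 → A_y = 64.24 kN.
ΣF_x = 0: no horizontal applied forces, so A_x = 0.

A_x = 0, A_y = 64.24 kN, C_y = 25.76 kN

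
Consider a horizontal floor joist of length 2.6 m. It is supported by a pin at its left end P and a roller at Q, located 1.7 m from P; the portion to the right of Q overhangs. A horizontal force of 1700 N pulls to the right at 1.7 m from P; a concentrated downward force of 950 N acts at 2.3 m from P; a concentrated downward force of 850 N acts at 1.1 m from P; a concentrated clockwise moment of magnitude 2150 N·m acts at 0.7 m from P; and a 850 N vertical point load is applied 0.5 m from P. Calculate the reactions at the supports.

P_x = -1700 N, P_y = -700.0 N, Q_y = 3350 N

ΣM about P: Q_y·1.7 − 950·2.3 − 850·1.1 − 2150 − 850·0.5 = 0 → Q_y = 5695/1.7 = 3350 N.
ΣF_y = 0: P_y + 3350 − 950 − 850 − 850 = 0 → P_y = -700.0 N.
ΣF_x = 0: P_x + 1700 = 0 → P_x = -1700 N.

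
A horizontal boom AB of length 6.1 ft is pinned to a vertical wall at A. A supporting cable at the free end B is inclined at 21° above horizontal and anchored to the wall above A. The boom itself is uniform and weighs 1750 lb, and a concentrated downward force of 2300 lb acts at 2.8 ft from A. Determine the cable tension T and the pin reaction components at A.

T = 5388 lb, A_x = 5030 lb, A_y = 2119 lb

ΣM about A: T·sin21°·6.1 − 1750·3.05 − 2300·2.8 = 0 → T = 11777.5/(6.1·0.358368) = 5387.58 ≈ 5388 lb.
ΣF_x = 0: A_x − T·cos21° = 0 → A_x = 5387.58 × 0.93358 = 5030 lb.
ΣF_y = 0: A_y + T·sin21° − 1750 − 2300 = 0 → A_y = 4050 − 5387.58 × 0.358368 = 2119 lb.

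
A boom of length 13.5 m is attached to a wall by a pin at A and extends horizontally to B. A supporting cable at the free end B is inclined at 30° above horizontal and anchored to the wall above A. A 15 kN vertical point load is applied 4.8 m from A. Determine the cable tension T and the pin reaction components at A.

ΣM about A: T·sin30°·13.5 − 15·4.8 = 0 → T = 72/(13.5·0.5) = 10.6667 ≈ 10.67 kN.
ΣF_x = 0: A_x − T·cos30° = 0 → A_x = 10.6667 × 0.866025 = 9.238 kN.
ΣF_y = 0: A_y + T·sin30° − 15 = 0 → A_y = 15 − 10.6667 × 0.5 = 9.667 kN.

T = 10.67 kN, A_x = 9.238 kN, A_y = 9.667 kN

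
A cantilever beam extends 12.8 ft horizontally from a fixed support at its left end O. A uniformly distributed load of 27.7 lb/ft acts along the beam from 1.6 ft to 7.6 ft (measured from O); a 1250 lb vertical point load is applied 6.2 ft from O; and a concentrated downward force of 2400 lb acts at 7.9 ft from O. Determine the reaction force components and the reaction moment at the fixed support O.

Resultant of the distributed load: 27.7 × 6 = 166.2 lb at 4.6 ft from O.
ΣF_x = 0: O_x = 0.
ΣF_y = 0: O_y − 27.7·6 − 1250 − 2400 = 0 → O_y = 3816 lb.
ΣM about O: M_O − (27.7·6)·4.6 − 1250·6.2 − 2400·7.9 = 0 → M_O = 27470 lb·ft.

O_x = 0, O_y = 3816 lb, M_O = 27470 lb·ft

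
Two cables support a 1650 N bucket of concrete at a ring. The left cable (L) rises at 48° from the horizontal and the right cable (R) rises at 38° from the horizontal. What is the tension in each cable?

T_L = 1303 N, T_R = 1107 N

ΣF_x = 0: −T_L·cos48° + T_R·cos38° = 0 → T_R = 0.849139·T_L.
ΣF_y = 0: T_L·sin48° + T_R·sin38° = 1650.
Substitute: T_L·(0.743145 + 0.849139·0.615661) = 1650 → T_L = 1303.39 ≈ 1303 N.
Then T_R = 0.849139 × 1303.39 = 1107 N.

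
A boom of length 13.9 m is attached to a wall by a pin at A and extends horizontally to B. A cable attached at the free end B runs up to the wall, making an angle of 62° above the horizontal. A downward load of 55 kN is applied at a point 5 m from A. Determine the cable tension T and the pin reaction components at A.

T = 22.41 kN, A_x = 10.52 kN, A_y = 35.22 kN

ΣM about A: T·sin62°·13.9 − 55·5 = 0 → T = 275/(13.9·0.882948) = 22.407 ≈ 22.41 kN.
ΣF_x = 0: A_x − T·cos62° = 0 → A_x = 22.407 × 0.469472 = 10.52 kN.
ΣF_y = 0: A_y + T·sin62° − 55 = 0 → A_y = 55 − 22.407 × 0.882948 = 35.22 kN.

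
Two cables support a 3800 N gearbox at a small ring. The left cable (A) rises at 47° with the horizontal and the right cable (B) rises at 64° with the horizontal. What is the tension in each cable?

T_A = 1784 N, T_B = 2776 N

ΣF_x = 0: −T_A·cos47° + T_B·cos64° = 0 → T_B = 1.55576·T_A.
ΣF_y = 0: T_A·sin47° + T_B·sin64° = 3800.
Substitute: T_A·(0.731354 + 1.55576·0.898794) = 3800 → T_A = 1784.32 ≈ 1784 N.
Then T_B = 1.55576 × 1784.32 = 2776 N.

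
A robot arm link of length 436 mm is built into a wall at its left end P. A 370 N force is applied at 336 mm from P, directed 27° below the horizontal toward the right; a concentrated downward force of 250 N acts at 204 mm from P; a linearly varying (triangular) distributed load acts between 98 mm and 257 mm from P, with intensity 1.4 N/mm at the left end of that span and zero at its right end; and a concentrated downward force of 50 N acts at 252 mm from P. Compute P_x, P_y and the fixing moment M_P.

Resultant of the triangular load: ½ × 1.4 × 159 = 111.3 N, acting at 151 mm from P (one-third of the span from the peak).
ΣF_x = 0: P_x + 370·cos27° = 0 → P_x = -329.7 N.
ΣF_y = 0: P_y − 370·sin27° − 250 − ½·1.4·159 − 50 = 0 → P_y = 579.3 N.
ΣM about P: M_P − 370·sin27°·336 − 250·204 − (½·1.4·159)·151 − 50·252 = 0 → M_P = 136800 N·mm.

P_x = -329.7 N, P_y = 579.3 N, M_P = 136800 N·mm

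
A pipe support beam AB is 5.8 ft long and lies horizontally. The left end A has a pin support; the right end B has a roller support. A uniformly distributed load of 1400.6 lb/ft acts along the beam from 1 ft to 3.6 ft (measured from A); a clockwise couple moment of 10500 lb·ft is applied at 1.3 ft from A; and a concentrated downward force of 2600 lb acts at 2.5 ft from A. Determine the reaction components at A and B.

A_x = 0, A_y = 1866 lb, B_y = 4375 lb

Resultant of the distributed load: 1400.6 × 2.6 = 3641.56 lb at 2.3 ft from A.
Moments about A: B_y·5.8 − (1400.6·2.6)·2.3 − 10500 − 2600·2.5 = 0 → B_y = 25375.588/5.8 = 4375.1 ≈ 4375 lb.
ΣF_y = 0: A_y + 4375.1 − 1400.6·2.6 − 2600 = 0 → A_y = 1866 lb.
ΣF_x = 0: no horizontal applied forces, so A_x = 0.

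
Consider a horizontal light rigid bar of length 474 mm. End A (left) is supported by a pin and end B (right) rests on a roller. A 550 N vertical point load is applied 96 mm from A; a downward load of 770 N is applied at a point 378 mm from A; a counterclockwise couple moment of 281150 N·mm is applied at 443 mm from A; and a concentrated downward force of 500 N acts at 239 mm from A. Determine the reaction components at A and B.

ΣM about A: B_y·474 − 550·96 − 770·378 + 281150 − 500·239 = 0 → B_y = 182210/474 = 384.409 ≈ 384.4 N.
ΣF_y = 0: A_y + 384.409 − 550 − 770 − 500 = 0 → A_y = 1436 N.
ΣF_x = 0: no horizontal applied forces, so A_x = 0.

A_x = 0, A_y = 1436 N, B_y = 384.4 N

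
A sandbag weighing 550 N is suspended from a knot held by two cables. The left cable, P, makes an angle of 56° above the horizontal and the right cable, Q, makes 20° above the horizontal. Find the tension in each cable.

T_P = 532.7 N, T_Q = 317.0 N

ΣF_x = 0: −T_P·cos56° + T_Q·cos20° = 0 → T_Q = 0.595081·T_P.
ΣF_y = 0: T_P·sin56° + T_Q·sin20° = 550.
Substitute: T_P·(0.829038 + 0.595081·0.34202) = 550 → T_P = 532.653 ≈ 532.7 N.
Then T_Q = 0.595081 × 532.653 = 317.0 N.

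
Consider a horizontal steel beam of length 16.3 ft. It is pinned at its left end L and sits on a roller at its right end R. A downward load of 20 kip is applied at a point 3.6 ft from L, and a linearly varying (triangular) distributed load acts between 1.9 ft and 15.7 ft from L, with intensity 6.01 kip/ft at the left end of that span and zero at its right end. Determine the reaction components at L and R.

Resultant of the triangular load: ½ × 6.01 × 13.8 = 41.469 kip, acting at 6.5 ft from L (one-third of the span from the peak).
ΣM about L: R_y·16.3 − 20·3.6 − (½·6.01·13.8)·6.5 = 0 → R_y = 341.5485/16.3 = 20.9539 ≈ 20.95 kip.
ΣF_y = 0: L_y + 20.9539 − 20 − ½·6.01·13.8 = 0 → L_y = 40.52 kip.
ΣF_x = 0: no horizontal applied forces, so L_x = 0.

L_x = 0, L_y = 40.52 kip, R_y = 20.95 kip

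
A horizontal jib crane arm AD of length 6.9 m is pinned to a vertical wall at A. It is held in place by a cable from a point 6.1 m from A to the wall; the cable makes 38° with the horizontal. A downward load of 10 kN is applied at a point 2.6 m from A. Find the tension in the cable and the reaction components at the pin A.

ΣM about A: T·sin38°·6.1 − 10·2.6 = 0 → T = 26/(6.1·0.615661) = 6.92312 ≈ 6.923 kN.
ΣF_x = 0: A_x − T·cos38° = 0 → A_x = 6.92312 × 0.788011 = 5.455 kN.
ΣF_y = 0: A_y + T·sin38° − 10 = 0 → A_y = 10 − 6.92312 × 0.615661 = 5.738 kN.

T = 6.923 kN, A_x = 5.455 kN, A_y = 5.738 kN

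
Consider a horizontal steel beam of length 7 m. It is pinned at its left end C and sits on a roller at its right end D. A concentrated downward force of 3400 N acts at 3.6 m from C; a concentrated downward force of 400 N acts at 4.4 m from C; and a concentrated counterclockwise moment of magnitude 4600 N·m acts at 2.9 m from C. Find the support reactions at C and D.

Taking moments about C: D_y·7 − 3400·3.6 − 400·4.4 + 4600 = 0 → D_y = 9400/7 = 1342.86 ≈ 1343 N.
ΣF_y = 0: C_y + 1342.86 − 3400 − 400 = 0 → C_y = 2457 N.
ΣF_x = 0: no horizontal applied forces, so C_x = 0.

C_x = 0, C_y = 2457 N, D_y = 1343 N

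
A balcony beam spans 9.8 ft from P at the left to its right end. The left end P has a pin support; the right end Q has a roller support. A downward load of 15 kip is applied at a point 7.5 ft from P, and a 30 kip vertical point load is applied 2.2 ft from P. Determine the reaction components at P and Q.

P_x = 0, P_y = 26.79 kip, Q_y = 18.21 kip

Taking moments about P: Q_y·9.8 − 15·7.5 − 30·2.2 = 0 → Q_y = 178.5/9.8 = 18.2143 ≈ 18.21 kip.
ΣF_y = 0: P_y + 18.2143 − 15 − 30 = 0 → P_y = 26.79 kip.
ΣF_x = 0: no horizontal applied forces, so P_x = 0.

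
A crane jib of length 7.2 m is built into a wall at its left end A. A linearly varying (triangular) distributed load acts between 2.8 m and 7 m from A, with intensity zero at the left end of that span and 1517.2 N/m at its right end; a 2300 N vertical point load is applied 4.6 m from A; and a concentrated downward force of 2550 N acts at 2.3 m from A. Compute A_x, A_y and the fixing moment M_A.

Resultant of the triangular load: ½ × 1517.2 × 4.2 = 3186.12 N, acting at 5.6 m from A (one-third of the span from the peak).
ΣF_x = 0: A_x = 0.
ΣF_y = 0: A_y − ½·1517.2·4.2 − 2300 − 2550 = 0 → A_y = 8036 N.
ΣM about A: M_A − (½·1517.2·4.2)·5.6 − 2300·4.6 − 2550·2.3 = 0 → M_A = 34290 N·m.

A_x = 0, A_y = 8036 N, M_A = 34290 N·m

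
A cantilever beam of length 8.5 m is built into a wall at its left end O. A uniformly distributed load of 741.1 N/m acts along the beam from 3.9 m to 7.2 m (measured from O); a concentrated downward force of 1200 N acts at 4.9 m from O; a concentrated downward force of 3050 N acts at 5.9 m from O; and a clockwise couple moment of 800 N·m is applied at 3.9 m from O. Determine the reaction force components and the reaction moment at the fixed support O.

Resultant of the distributed load: 741.1 × 3.3 = 2445.63 N at 5.55 m from O.
ΣF_x = 0: O_x = 0.
ΣF_y = 0: O_y − 741.1·3.3 − 1200 − 3050 = 0 → O_y = 6696 N.
ΣM about O: M_O − (741.1·3.3)·5.55 − 1200·4.9 − 3050·5.9 − 800 = 0 → M_O = 38250 N·m.

O_x = 0, O_y = 6696 N, M_O = 38250 N·m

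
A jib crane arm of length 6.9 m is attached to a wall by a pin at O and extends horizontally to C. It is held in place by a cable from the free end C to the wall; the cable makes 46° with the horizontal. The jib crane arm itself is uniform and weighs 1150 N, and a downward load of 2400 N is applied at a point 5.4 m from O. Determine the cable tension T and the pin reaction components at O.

ΣM about O: T·sin46°·6.9 − 1150·3.45 − 2400·5.4 = 0 → T = 16927.5/(6.9·0.71934) = 3410.43 ≈ 3410 N.
ΣF_x = 0: O_x − T·cos46° = 0 → O_x = 3410.43 × 0.694658 = 2369 N.
ΣF_y = 0: O_y + T·sin46° − 1150 − 2400 = 0 → O_y = 3550 − 3410.43 × 0.71934 = 1097 N.

T = 3410 N, O_x = 2369 N, O_y = 1097 N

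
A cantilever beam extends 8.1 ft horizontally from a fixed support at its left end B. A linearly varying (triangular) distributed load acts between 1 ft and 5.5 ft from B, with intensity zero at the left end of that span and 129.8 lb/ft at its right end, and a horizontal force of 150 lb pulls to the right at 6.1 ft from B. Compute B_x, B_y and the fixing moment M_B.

B_x = -150.0 lb, B_y = 292.1 lb, M_B = 1168 lb·ft

Resultant of the triangular load: ½ × 129.8 × 4.5 = 292.05 lb, acting at 4 ft from B (one-third of the span from the peak).
ΣF_x = 0: B_x + 150 = 0 → B_x = -150.0 lb.
ΣF_y = 0: B_y − ½·129.8·4.5 = 0 → B_y = 292.1 lb.
ΣM about B: M_B − (½·129.8·4.5)·4 = 0 → M_B = 1168 lb·ft.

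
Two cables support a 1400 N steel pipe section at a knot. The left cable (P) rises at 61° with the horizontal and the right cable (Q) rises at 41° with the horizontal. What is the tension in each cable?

T_P = 1080 N, T_Q = 693.9 N

ΣF_x = 0: −T_P·cos61° + T_Q·cos41° = 0 → T_Q = 0.642379·T_P.
ΣF_y = 0: T_P·sin61° + T_Q·sin41° = 1400.
Substitute: T_P·(0.87462 + 0.642379·0.656059) = 1400 → T_P = 1080.2 ≈ 1080 N.
Then T_Q = 0.642379 × 1080.2 = 693.9 N.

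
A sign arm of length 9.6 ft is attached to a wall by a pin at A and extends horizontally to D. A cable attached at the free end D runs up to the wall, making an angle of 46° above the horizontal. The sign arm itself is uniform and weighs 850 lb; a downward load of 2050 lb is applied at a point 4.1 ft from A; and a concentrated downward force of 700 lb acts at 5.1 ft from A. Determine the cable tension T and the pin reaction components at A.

T = 2325 lb, A_x = 1615 lb, A_y = 1928 lb

ΣM about A: T·sin46°·9.6 − 850·4.8 − 2050·4.1 − 700·5.1 = 0 → T = 16055/(9.6·0.71934) = 2324.9 ≈ 2325 lb.
ΣF_x = 0: A_x − T·cos46° = 0 → A_x = 2324.9 × 0.694658 = 1615 lb.
ΣF_y = 0: A_y + T·sin46° − 850 − 2050 − 700 = 0 → A_y = 3600 − 2324.9 × 0.71934 = 1928 lb.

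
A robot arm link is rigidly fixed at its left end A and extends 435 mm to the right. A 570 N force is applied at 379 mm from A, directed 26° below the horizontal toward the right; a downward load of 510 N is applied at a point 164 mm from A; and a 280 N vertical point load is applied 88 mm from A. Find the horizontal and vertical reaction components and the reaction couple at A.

A_x = -512.3 N, A_y = 1040 N, M_A = 203000 N·mm

ΣF_x = 0: A_x + 570·cos26° = 0 → A_x = -512.3 N.
ΣF_y = 0: A_y − 570·sin26° − 510 − 280 = 0 → A_y = 1040 N.
ΣM about A: M_A − 570·sin26°·379 − 510·164 − 280·88 = 0 → M_A = 203000 N·mm.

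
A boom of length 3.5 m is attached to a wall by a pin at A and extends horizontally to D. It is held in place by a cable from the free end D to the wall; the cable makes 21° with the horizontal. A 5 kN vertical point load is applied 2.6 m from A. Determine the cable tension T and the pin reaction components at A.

T = 10.36 kN, A_x = 9.676 kN, A_y = 1.286 kN

ΣM about A: T·sin21°·3.5 − 5·2.6 = 0 → T = 13/(3.5·0.358368) = 10.3644 ≈ 10.36 kN.
ΣF_x = 0: A_x − T·cos21° = 0 → A_x = 10.3644 × 0.93358 = 9.676 kN.
ΣF_y = 0: A_y + T·sin21° − 5 = 0 → A_y = 5 − 10.3644 × 0.358368 = 1.286 kN.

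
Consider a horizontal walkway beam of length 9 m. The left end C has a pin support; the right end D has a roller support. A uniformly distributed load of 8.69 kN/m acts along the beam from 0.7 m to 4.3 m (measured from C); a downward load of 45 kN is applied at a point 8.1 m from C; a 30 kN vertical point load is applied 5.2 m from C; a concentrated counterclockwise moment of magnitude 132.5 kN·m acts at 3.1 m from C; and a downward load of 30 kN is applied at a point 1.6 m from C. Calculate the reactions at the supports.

C_x = 0, C_y = 79.15 kN, D_y = 57.13 kN

Resultant of the distributed load: 8.69 × 3.6 = 31.284 kN at 2.5 m from C.
Moments about C: D_y·9 − (8.69·3.6)·2.5 − 45·8.1 − 30·5.2 + 132.5 − 30·1.6 = 0 → D_y = 514.21/9 = 57.1344 ≈ 57.13 kN.
ΣF_y = 0: C_y + 57.1344 − 8.69·3.6 − 45 − 30 − 30 = 0 → C_y = 79.15 kN.
ΣF_x = 0: no horizontal applied forces, so C_x = 0.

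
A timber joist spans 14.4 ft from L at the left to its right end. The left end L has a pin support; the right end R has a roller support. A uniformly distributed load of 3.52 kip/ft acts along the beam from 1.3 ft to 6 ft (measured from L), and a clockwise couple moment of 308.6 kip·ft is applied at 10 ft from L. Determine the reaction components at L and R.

Resultant of the distributed load: 3.52 × 4.7 = 16.544 kip at 3.65 ft from L.
Moments about L: R_y·14.4 − (3.52·4.7)·3.65 − 308.6 = 0 → R_y = 368.9856/14.4 = 25.624 ≈ 25.62 kip.
ΣF_y = 0: L_y + 25.624 − 3.52·4.7 = 0 → L_y = -9.080 kip.
ΣF_x = 0: no horizontal applied forces, so L_x = 0.

L_x = 0, L_y = -9.080 kip, R_y = 25.62 kip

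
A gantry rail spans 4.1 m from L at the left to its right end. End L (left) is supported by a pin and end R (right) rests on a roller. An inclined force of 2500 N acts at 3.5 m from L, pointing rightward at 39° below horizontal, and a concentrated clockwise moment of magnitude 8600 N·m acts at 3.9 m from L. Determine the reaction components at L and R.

L_x = -1943 N, L_y = -1867 N, R_y = 3441 N

Moments about L: R_y·4.1 − 2500·sin39°·3.5 − 8600 = 0 → R_y = 14106.6/4.1 = 3440.63 ≈ 3441 N.
ΣF_y = 0: L_y + 3440.63 − 2500·sin39° = 0 → L_y = -1867 N.
ΣF_x = 0: L_x + 2500·cos39° = 0 → L_x = -1943 N.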